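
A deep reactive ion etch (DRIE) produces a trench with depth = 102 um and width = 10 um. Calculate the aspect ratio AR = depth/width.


Step 1: AR = depth / width
Step 2: AR = 102 / 10
AR = 10.2


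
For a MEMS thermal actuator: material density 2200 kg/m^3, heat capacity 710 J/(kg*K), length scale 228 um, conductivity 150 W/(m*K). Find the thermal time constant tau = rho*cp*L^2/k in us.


Step 1: Convert L to m: L = 228e-6 m
Step 2: L^2 = (228e-6)^2 = 5.1984e-08 m^2
Step 3: tau = 2200 * 710 * 5.1984e-08 / 150 = 5.4132672e-04 s
Step 4: Convert to microseconds (multiply by 1e6).
tau = 541.327 us


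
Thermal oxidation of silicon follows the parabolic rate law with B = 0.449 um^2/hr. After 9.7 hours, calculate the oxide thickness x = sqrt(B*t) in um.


Step 1: Compute B*t = 0.449 * 9.7 = 4.3553
Step 2: x = sqrt(4.3553)
x = 2.087 um


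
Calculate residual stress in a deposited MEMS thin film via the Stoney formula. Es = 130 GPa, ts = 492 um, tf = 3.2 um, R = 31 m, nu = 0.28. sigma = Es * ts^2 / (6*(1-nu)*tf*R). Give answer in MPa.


Step 1: Compute numerator: Es * ts^2 = 130 * 492^2 = 31468320 (GPa*um^2)
Step 2: Compute denominator (R in um): 6*(1-nu)*tf*R = 6*0.72*3.2*31e6 = 428544000.0 (um^2)
Step 3: sigma (GPa) = 31468320 / 428544000.0 = 7.3431e-02 GPa
Step 4: Convert to MPa (x1000): sigma = 73.4 MPa


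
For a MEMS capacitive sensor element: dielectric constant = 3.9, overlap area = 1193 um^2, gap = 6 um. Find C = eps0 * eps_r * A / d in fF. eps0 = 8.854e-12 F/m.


Step 1: Convert area to m^2: A = 1193e-12 m^2
Step 2: Convert gap to m: d = 6e-6 m
Step 3: C = eps0 * eps_r * A / d
C = 8.854e-12 * 3.9 * 1193e-12 / 6e-6
Step 4: Convert to fF (multiply by 1e15).
C = 6.87 fF


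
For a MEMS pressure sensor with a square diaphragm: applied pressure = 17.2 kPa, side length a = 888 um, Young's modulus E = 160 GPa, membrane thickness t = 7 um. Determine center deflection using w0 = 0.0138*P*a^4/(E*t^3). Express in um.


Step 1: Convert pressure to compatible units (E is in GPa, so P in GPa).
P = 17.2 kPa = 17.2e-6 GPa
Step 2: Compute numerator: 0.0138 * P * a^4.
a^4 = 888^4 = 621801639936
numerator = 0.0138 * 17.2e-6 * 621801639936 = 1.475908e+05
Step 3: Compute denominator: E * t^3 = 160 * 7^3 = 54880
Step 4: w0 = numerator / denominator = 1.475908e+05 / 54880 = 2.6893 um


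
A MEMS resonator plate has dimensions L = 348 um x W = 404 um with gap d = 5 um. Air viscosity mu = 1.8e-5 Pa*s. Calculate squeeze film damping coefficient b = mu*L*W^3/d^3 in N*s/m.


Step 1: Convert to SI.
L = 348e-6 m, W = 404e-6 m, d = 5e-6 m
Step 2: W^3 = (404e-6)^3 = 6.59e-11 m^3
Step 3: d^3 = (5e-6)^3 = 1.25e-16 m^3
Step 4: b = 1.8e-5 * 348e-6 * 6.59e-11 / 1.25e-16
b = 3.30e-03 N*s/m


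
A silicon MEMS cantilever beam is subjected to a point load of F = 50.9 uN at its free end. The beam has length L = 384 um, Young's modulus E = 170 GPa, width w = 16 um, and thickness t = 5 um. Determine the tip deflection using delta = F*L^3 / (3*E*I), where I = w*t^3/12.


Step 1: Calculate the second moment of area.
I = w * t^3 / 12 = 16 * 5^3 / 12 = 166.6667 um^4
Step 2: Convert E to consistent units (1 GPa = 1000 uN/um^2).
E = 170 GPa = 170000 uN/um^2
Step 3: Calculate tip deflection.
delta = F * L^3 / (3 * E * I)
delta = 50.9 * 384^3 / (3 * 170000 * 166.6667)
delta = 33.9072 um


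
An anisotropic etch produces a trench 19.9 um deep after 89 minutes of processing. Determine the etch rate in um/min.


Step 1: Etch rate = depth / time
Step 2: rate = 19.9 / 89
rate = 0.224 um/min


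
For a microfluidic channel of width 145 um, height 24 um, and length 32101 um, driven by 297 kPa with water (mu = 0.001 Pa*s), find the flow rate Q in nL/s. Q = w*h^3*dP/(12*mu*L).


Step 1: Convert all dimensions to SI (meters).
w = 145e-6 m, h = 24e-6 m, L = 32101e-6 m, dP = 297e3 Pa
Step 2: Q = w * h^3 * dP / (12 * mu * L)
Q = 145e-6 * (24e-6)^3 * 297e3 / (12 * 0.001 * 32101e-6) = 1.54546214e-09 m^3/s
Step 3: Convert Q from m^3/s to nL/s (1 m^3 = 1e12 nL, so multiply by 1e12).
Q = 1545.462 nL/s


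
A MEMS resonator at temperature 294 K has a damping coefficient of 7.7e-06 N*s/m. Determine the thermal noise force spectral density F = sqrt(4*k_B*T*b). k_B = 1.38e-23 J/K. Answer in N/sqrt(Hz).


Step 1: Compute 4 * k_B * T * b
= 4 * 1.38e-23 * 294 * 7.7e-06
= 1.2496e-25 N^2/Hz
Step 2: F_noise = sqrt(1.2496e-25)
F_noise = 3.53e-13 N/sqrt(Hz)


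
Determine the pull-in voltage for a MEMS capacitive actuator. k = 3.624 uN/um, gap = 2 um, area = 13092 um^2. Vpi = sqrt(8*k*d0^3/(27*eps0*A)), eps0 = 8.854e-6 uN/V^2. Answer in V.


Step 1: Compute numerator: 8 * k * d0^3 = 8 * 3.624 * 2^3 = 231.936
Step 2: Compute denominator: 27 * eps0 * A = 27 * 8.854e-6 * 13092 = 3.129747
Step 3: Vpi = sqrt(231.936 / 3.129747)
Vpi = 8.61 V


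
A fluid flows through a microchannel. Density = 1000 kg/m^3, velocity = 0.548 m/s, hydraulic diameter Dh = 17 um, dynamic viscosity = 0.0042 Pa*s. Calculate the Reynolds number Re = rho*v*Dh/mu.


Step 1: Convert Dh to meters: Dh = 17e-6 m
Step 2: Re = rho * v * Dh / mu
Re = 1000 * 0.548 * 17e-6 / 0.0042
Re = 2.218


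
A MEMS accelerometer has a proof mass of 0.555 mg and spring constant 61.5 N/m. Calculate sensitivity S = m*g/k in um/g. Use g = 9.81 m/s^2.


Step 1: Convert mass: m = 0.555 mg = 5.55e-07 kg
Step 2: S = m * g / k = 5.55e-07 * 9.81 / 61.5
Step 3: S = 8.85e-08 m/g
Step 4: Convert to um/g: S = 0.089 um/g


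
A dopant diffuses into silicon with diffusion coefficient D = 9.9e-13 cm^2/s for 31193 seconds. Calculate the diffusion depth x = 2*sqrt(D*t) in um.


Step 1: Compute D*t = 9.9e-13 * 31193 = 3.088107e-08 cm^2
Step 2: sqrt(D*t) = 1.7573e-04 cm
Step 3: x = 2 * 1.7573e-04 cm = 3.5146e-04 cm
Step 4: Convert to um (1 cm = 1e4 um): x = 3.515 um


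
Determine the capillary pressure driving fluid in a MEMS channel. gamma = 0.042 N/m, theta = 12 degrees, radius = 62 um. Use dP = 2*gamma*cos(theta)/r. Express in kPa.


Step 1: cos(12 deg) = 0.9781
Step 2: Convert r to m: r = 62e-6 m
Step 3: dP = 2 * 0.042 * 0.9781 / 62e-6 = 1325.2 Pa
Step 4: Convert Pa to kPa (divide by 1000).
dP = 1.33 kPa


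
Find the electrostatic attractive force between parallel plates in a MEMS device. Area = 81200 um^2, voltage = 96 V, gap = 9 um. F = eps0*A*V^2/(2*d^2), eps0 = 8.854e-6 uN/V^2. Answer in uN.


Step 1: Identify parameters.
eps0 = 8.854e-6 uN/V^2, A = 81200 um^2, V = 96 V, d = 9 um
Step 2: Compute V^2 = 96^2 = 9216
Step 3: Compute d^2 = 9^2 = 81
Step 4: F = 0.5 * 8.854e-6 * 81200 * 9216 / 81
F = 40.9 uN


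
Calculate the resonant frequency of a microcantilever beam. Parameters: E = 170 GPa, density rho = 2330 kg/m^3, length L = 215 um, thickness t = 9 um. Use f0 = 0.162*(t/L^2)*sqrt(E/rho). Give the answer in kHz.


Step 1: Convert units to SI.
t_SI = 9e-6 m, L_SI = 215e-6 m
Step 2: Calculate sqrt(E/rho).
sqrt(170e9 / 2330) = 8541.74 m/s
Step 3: Compute f0.
f0 = 0.162 * 9e-6 / (215e-6)^2 * 8541.74 = 269418.2 Hz = 269.42 kHz


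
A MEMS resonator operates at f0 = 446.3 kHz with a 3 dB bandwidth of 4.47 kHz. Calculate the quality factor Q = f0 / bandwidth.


Step 1: Q = f0 / bandwidth
Step 2: Q = 446.3 / 4.47
Q = 99.8


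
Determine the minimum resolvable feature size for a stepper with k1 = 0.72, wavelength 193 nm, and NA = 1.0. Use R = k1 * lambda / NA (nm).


Step 1: Identify values: k1 = 0.72, lambda = 193 nm, NA = 1.0
Step 2: R = k1 * lambda / NA
R = 0.72 * 193 / 1.0
R = 139.0 nm


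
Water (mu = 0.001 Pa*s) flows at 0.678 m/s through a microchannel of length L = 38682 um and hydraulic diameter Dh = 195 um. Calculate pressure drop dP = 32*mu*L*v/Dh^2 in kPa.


Step 1: Convert to SI: L = 38682e-6 m, Dh = 195e-6 m
Step 2: dP = 32 * 0.001 * 38682e-6 * 0.678 / (195e-6)^2
Step 3: dP = 22070.87 Pa
Step 4: Convert to kPa: dP = 22.07 kPa


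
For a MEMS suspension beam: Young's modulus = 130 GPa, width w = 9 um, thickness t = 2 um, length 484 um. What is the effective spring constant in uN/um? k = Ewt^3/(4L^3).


Step 1: Convert E to consistent units (1 GPa = 1000 uN/um^2).
E = 130 GPa = 130000 uN/um^2
Step 2: Compute t^3 = 2^3 = 8
Step 3: Compute L^3 = 484^3 = 113379904
Step 4: k = 130000 * 9 * 8 / (4 * 113379904)
k = 0.0206 uN/um


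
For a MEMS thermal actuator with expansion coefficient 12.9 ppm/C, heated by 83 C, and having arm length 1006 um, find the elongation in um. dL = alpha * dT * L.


Step 1: Convert CTE: alpha = 12.9 ppm/C = 12.9e-6 /C
Step 2: dL = 12.9e-6 * 83 * 1006
dL = 1.0771 um


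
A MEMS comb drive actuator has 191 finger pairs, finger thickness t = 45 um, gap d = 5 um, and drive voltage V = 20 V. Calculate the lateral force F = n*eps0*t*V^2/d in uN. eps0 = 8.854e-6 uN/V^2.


Step 1: Parameters: n=191, eps0=8.854e-6 uN/V^2, t=45 um, V=20 V, d=5 um
Step 2: V^2 = 400
Step 3: F = 191 * 8.854e-6 * 45 * 400 / 5
F = 6.088 uN


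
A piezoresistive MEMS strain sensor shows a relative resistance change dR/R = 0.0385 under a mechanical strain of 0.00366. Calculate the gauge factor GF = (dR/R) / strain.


Step 1: Identify values.
dR/R = 0.0385, strain = 0.00366
Step 2: GF = (dR/R) / strain = 0.0385 / 0.00366
GF = 10.5


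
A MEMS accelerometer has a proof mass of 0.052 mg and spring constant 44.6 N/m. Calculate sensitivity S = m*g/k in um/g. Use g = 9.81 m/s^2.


Step 1: Convert mass: m = 0.052 mg = 5.20e-08 kg
Step 2: S = m * g / k = 5.20e-08 * 9.81 / 44.6
Step 3: S = 1.14e-08 m/g
Step 4: Convert to um/g: S = 0.011 um/g


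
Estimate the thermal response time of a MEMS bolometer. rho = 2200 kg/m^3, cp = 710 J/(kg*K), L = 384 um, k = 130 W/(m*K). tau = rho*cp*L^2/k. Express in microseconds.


Step 1: Convert L to m: L = 384e-6 m
Step 2: L^2 = (384e-6)^2 = 1.47456e-07 m^2
Step 3: tau = 2200 * 710 * 1.47456e-07 / 130 = 1.77174055e-03 s
Step 4: Convert to microseconds (multiply by 1e6).
tau = 1771.741 us


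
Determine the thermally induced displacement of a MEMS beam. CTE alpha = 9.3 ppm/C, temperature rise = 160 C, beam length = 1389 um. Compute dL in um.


Step 1: Convert CTE: alpha = 9.3 ppm/C = 9.3e-6 /C
Step 2: dL = 9.3e-6 * 160 * 1389
dL = 2.0668 um


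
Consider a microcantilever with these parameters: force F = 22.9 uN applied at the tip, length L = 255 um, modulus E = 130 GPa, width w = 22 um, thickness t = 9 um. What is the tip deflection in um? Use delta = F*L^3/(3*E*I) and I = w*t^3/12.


Step 1: Calculate the second moment of area.
I = w * t^3 / 12 = 22 * 9^3 / 12 = 1336.5 um^4
Step 2: Convert E to consistent units (1 GPa = 1000 uN/um^2).
E = 130 GPa = 130000 uN/um^2
Step 3: Calculate tip deflection.
delta = F * L^3 / (3 * E * I)
delta = 22.9 * 255^3 / (3 * 130000 * 1336.5)
delta = 0.7285 um


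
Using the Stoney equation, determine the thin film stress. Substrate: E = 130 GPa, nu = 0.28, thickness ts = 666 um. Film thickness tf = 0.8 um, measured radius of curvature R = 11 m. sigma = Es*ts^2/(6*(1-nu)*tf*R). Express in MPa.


Step 1: Compute numerator: Es * ts^2 = 130 * 666^2 = 57662280 (GPa*um^2)
Step 2: Compute denominator (R in um): 6*(1-nu)*tf*R = 6*0.72*0.8*11e6 = 38016000.0 (um^2)
Step 3: sigma (GPa) = 57662280 / 38016000.0 = 1.51679e+00 GPa
Step 4: Convert to MPa (x1000): sigma = 1516.8 MPa


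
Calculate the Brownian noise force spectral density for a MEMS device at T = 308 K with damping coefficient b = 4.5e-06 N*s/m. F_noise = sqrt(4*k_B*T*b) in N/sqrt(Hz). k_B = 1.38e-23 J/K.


Step 1: Compute 4 * k_B * T * b
= 4 * 1.38e-23 * 308 * 4.5e-06
= 7.6507e-26 N^2/Hz
Step 2: F_noise = sqrt(7.6507e-26)
F_noise = 2.77e-13 N/sqrt(Hz)


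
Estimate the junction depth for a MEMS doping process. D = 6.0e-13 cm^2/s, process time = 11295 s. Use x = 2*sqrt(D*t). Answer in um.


Step 1: Compute D*t = 6.0e-13 * 11295 = 6.777e-09 cm^2
Step 2: sqrt(D*t) = 8.23225e-05 cm
Step 3: x = 2 * 8.23225e-05 cm = 1.64645e-04 cm
Step 4: Convert to um (1 cm = 1e4 um): x = 1.646 um


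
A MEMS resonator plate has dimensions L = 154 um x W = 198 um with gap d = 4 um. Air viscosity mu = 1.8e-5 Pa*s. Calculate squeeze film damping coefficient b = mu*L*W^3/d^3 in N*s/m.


Step 1: Convert to SI.
L = 154e-6 m, W = 198e-6 m, d = 4e-6 m
Step 2: W^3 = (198e-6)^3 = 7.76e-12 m^3
Step 3: d^3 = (4e-6)^3 = 6.40e-17 m^3
Step 4: b = 1.8e-5 * 154e-6 * 7.76e-12 / 6.40e-17
b = 3.36e-04 N*s/m


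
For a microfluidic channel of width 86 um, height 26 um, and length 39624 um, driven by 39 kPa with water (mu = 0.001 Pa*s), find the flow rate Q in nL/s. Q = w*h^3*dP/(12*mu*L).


Step 1: Convert all dimensions to SI (meters).
w = 86e-6 m, h = 26e-6 m, L = 39624e-6 m, dP = 39e3 Pa
Step 2: Q = w * h^3 * dP / (12 * mu * L)
Q = 86e-6 * (26e-6)^3 * 39e3 / (12 * 0.001 * 39624e-6) = 1.2397769e-10 m^3/s
Step 3: Convert Q from m^3/s to nL/s (1 m^3 = 1e12 nL, so multiply by 1e12).
Q = 123.978 nL/s


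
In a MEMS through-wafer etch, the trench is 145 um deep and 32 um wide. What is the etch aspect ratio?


Step 1: AR = depth / width
Step 2: AR = 145 / 32
AR = 4.5


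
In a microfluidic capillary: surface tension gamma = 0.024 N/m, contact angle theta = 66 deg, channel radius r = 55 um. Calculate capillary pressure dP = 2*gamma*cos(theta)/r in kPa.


Step 1: cos(66 deg) = 0.4067
Step 2: Convert r to m: r = 55e-6 m
Step 3: dP = 2 * 0.024 * 0.4067 / 55e-6 = 354.9 Pa
Step 4: Convert Pa to kPa (divide by 1000).
dP = 0.35 kPa


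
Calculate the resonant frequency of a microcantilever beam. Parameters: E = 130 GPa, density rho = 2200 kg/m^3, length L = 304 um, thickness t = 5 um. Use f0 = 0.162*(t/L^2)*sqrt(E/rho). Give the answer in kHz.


Step 1: Convert units to SI.
t_SI = 5e-6 m, L_SI = 304e-6 m
Step 2: Calculate sqrt(E/rho).
sqrt(130e9 / 2200) = 7687.06 m/s
Step 3: Compute f0.
f0 = 0.162 * 5e-6 / (304e-6)^2 * 7687.06 = 67374.9 Hz = 67.37 kHz


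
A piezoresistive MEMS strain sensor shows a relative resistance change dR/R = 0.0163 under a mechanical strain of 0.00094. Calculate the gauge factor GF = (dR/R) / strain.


Step 1: Identify values.
dR/R = 0.0163, strain = 0.00094
Step 2: GF = (dR/R) / strain = 0.0163 / 0.00094
GF = 17.3


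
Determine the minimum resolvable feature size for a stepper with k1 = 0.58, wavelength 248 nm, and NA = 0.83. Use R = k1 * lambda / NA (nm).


Step 1: Identify values: k1 = 0.58, lambda = 248 nm, NA = 0.83
Step 2: R = k1 * lambda / NA
R = 0.58 * 248 / 0.83
R = 173.3 nm


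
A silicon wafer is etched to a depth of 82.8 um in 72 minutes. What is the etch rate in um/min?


Step 1: Etch rate = depth / time
Step 2: rate = 82.8 / 72
rate = 1.15 um/min


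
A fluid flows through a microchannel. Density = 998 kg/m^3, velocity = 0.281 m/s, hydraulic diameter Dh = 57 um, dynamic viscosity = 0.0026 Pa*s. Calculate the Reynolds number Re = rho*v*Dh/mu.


Step 1: Convert Dh to meters: Dh = 57e-6 m
Step 2: Re = rho * v * Dh / mu
Re = 998 * 0.281 * 57e-6 / 0.0026
Re = 6.148


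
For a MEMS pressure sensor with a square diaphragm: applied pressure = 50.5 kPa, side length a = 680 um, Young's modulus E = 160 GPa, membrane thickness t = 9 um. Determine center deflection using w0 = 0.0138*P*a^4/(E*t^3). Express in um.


Step 1: Convert pressure to compatible units (E is in GPa, so P in GPa).
P = 50.5 kPa = 50.5e-6 GPa
Step 2: Compute numerator: 0.0138 * P * a^4.
a^4 = 680^4 = 213813760000
numerator = 0.0138 * 50.5e-6 * 213813760000 = 1.490068e+05
Step 3: Compute denominator: E * t^3 = 160 * 9^3 = 116640
Step 4: w0 = numerator / denominator = 1.490068e+05 / 116640 = 1.2775 um


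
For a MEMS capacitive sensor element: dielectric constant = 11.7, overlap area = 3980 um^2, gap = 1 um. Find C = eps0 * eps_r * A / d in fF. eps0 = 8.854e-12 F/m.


Step 1: Convert area to m^2: A = 3980e-12 m^2
Step 2: Convert gap to m: d = 1e-6 m
Step 3: C = eps0 * eps_r * A / d
C = 8.854e-12 * 11.7 * 3980e-12 / 1e-6
Step 4: Convert to fF (multiply by 1e15).
C = 412.3 fF


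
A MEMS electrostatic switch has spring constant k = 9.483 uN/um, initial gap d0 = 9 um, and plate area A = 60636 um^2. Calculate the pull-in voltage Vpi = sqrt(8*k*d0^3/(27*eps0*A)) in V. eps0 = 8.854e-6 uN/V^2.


Step 1: Compute numerator: 8 * k * d0^3 = 8 * 9.483 * 9^3 = 55304.856
Step 2: Compute denominator: 27 * eps0 * A = 27 * 8.854e-6 * 60636 = 14.495521
Step 3: Vpi = sqrt(55304.856 / 14.495521)
Vpi = 61.77 V


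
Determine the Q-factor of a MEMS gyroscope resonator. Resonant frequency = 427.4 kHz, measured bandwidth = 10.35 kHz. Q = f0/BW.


Step 1: Q = f0 / bandwidth
Step 2: Q = 427.4 / 10.35
Q = 41.3


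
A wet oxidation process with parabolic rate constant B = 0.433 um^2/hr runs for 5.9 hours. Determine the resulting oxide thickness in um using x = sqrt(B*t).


Step 1: Compute B*t = 0.433 * 5.9 = 2.5547
Step 2: x = sqrt(2.5547)
x = 1.598 um


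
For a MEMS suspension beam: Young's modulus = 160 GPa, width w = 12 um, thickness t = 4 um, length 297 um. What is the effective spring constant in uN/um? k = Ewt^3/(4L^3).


Step 1: Convert E to consistent units (1 GPa = 1000 uN/um^2).
E = 160 GPa = 160000 uN/um^2
Step 2: Compute t^3 = 4^3 = 64
Step 3: Compute L^3 = 297^3 = 26198073
Step 4: k = 160000 * 12 * 64 / (4 * 26198073)
k = 1.1726 uN/um


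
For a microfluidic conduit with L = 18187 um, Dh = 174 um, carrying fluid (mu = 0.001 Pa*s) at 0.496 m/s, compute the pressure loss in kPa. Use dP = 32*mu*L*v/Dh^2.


Step 1: Convert to SI: L = 18187e-6 m, Dh = 174e-6 m
Step 2: dP = 32 * 0.001 * 18187e-6 * 0.496 / (174e-6)^2
Step 3: dP = 9534.42 Pa
Step 4: Convert to kPa: dP = 9.53 kPa


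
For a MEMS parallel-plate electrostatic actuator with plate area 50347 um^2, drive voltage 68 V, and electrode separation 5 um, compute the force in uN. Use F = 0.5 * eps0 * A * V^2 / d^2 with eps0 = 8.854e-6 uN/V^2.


Step 1: Identify parameters.
eps0 = 8.854e-6 uN/V^2, A = 50347 um^2, V = 68 V, d = 5 um
Step 2: Compute V^2 = 68^2 = 4624
Step 3: Compute d^2 = 5^2 = 25
Step 4: F = 0.5 * 8.854e-6 * 50347 * 4624 / 25
F = 41.225 uN


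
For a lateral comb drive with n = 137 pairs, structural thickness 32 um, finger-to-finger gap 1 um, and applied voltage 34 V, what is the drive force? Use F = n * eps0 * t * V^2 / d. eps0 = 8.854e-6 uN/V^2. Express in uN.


Step 1: Parameters: n=137, eps0=8.854e-6 uN/V^2, t=32 um, V=34 V, d=1 um
Step 2: V^2 = 1156
Step 3: F = 137 * 8.854e-6 * 32 * 1156 / 1
F = 44.871 uN


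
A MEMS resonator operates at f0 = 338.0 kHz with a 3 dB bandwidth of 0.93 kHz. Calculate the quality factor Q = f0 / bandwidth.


Step 1: Q = f0 / bandwidth
Step 2: Q = 338.0 / 0.93
Q = 363.4


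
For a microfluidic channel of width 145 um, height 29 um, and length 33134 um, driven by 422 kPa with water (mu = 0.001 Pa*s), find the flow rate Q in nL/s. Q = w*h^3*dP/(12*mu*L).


Step 1: Convert all dimensions to SI (meters).
w = 145e-6 m, h = 29e-6 m, L = 33134e-6 m, dP = 422e3 Pa
Step 2: Q = w * h^3 * dP / (12 * mu * L)
Q = 145e-6 * (29e-6)^3 * 422e3 / (12 * 0.001 * 33134e-6) = 3.75335232e-09 m^3/s
Step 3: Convert Q from m^3/s to nL/s (1 m^3 = 1e12 nL, so multiply by 1e12).
Q = 3753.352 nL/s


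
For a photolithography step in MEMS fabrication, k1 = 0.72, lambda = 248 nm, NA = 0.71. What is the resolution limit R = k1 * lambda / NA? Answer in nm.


Step 1: Identify values: k1 = 0.72, lambda = 248 nm, NA = 0.71
Step 2: R = k1 * lambda / NA
R = 0.72 * 248 / 0.71
R = 251.5 nm


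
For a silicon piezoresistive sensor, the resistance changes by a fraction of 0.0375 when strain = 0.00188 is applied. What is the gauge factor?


Step 1: Identify values.
dR/R = 0.0375, strain = 0.00188
Step 2: GF = (dR/R) / strain = 0.0375 / 0.00188
GF = 19.9


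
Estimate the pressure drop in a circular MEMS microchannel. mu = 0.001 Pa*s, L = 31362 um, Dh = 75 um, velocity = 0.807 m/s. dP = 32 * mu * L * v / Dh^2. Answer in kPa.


Step 1: Convert to SI: L = 31362e-6 m, Dh = 75e-6 m
Step 2: dP = 32 * 0.001 * 31362e-6 * 0.807 / (75e-6)^2
Step 3: dP = 143980.85 Pa
Step 4: Convert to kPa: dP = 143.98 kPa


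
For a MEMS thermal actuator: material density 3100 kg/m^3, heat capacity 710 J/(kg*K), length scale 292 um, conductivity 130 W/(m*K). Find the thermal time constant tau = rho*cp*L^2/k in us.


Step 1: Convert L to m: L = 292e-6 m
Step 2: L^2 = (292e-6)^2 = 8.5264e-08 m^2
Step 3: tau = 3100 * 710 * 8.5264e-08 / 130 = 1.44358511e-03 s
Step 4: Convert to microseconds (multiply by 1e6).
tau = 1443.585 us


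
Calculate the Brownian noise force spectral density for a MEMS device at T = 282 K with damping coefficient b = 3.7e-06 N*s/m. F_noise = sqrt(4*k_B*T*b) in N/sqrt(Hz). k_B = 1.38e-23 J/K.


Step 1: Compute 4 * k_B * T * b
= 4 * 1.38e-23 * 282 * 3.7e-06
= 5.7596e-26 N^2/Hz
Step 2: F_noise = sqrt(5.7596e-26)
F_noise = 2.40e-13 N/sqrt(Hz)


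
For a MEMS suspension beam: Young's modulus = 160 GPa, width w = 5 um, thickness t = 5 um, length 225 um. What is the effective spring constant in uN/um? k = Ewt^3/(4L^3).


Step 1: Convert E to consistent units (1 GPa = 1000 uN/um^2).
E = 160 GPa = 160000 uN/um^2
Step 2: Compute t^3 = 5^3 = 125
Step 3: Compute L^3 = 225^3 = 11390625
Step 4: k = 160000 * 5 * 125 / (4 * 11390625)
k = 2.1948 uN/um


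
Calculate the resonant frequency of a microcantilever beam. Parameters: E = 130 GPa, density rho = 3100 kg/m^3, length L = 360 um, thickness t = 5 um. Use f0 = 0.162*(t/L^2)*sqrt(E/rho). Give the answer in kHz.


Step 1: Convert units to SI.
t_SI = 5e-6 m, L_SI = 360e-6 m
Step 2: Calculate sqrt(E/rho).
sqrt(130e9 / 3100) = 6475.76 m/s
Step 3: Compute f0.
f0 = 0.162 * 5e-6 / (360e-6)^2 * 6475.76 = 40473.5 Hz = 40.47 kHz


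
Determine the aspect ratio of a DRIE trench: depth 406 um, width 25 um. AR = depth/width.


Step 1: AR = depth / width
Step 2: AR = 406 / 25
AR = 16.2


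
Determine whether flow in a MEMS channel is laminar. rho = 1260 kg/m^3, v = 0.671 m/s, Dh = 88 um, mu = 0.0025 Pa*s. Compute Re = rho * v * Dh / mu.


Step 1: Convert Dh to meters: Dh = 88e-6 m
Step 2: Re = rho * v * Dh / mu
Re = 1260 * 0.671 * 88e-6 / 0.0025
Re = 29.76
Since Re = 29.76 is below ~2300, the flow is laminar.


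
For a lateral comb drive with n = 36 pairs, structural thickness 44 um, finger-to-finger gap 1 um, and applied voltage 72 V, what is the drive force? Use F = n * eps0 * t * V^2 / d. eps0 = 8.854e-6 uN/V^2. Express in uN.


Step 1: Parameters: n=36, eps0=8.854e-6 uN/V^2, t=44 um, V=72 V, d=1 um
Step 2: V^2 = 5184
Step 3: F = 36 * 8.854e-6 * 44 * 5184 / 1
F = 72.704 uN


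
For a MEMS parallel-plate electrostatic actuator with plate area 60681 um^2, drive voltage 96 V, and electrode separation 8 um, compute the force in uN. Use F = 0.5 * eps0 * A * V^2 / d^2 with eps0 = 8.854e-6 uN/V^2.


Step 1: Identify parameters.
eps0 = 8.854e-6 uN/V^2, A = 60681 um^2, V = 96 V, d = 8 um
Step 2: Compute V^2 = 96^2 = 9216
Step 3: Compute d^2 = 8^2 = 64
Step 4: F = 0.5 * 8.854e-6 * 60681 * 9216 / 64
F = 38.683 uN


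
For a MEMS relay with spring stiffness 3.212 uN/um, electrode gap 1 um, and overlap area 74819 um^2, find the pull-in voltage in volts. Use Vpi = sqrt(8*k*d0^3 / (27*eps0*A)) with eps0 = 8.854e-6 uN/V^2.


Step 1: Compute numerator: 8 * k * d0^3 = 8 * 3.212 * 1^3 = 25.696
Step 2: Compute denominator: 27 * eps0 * A = 27 * 8.854e-6 * 74819 = 17.886081
Step 3: Vpi = sqrt(25.696 / 17.886081)
Vpi = 1.2 V


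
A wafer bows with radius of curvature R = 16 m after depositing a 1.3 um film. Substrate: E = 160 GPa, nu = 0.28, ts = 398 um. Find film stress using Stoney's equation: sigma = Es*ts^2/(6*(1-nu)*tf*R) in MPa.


Step 1: Compute numerator: Es * ts^2 = 160 * 398^2 = 25344640 (GPa*um^2)
Step 2: Compute denominator (R in um): 6*(1-nu)*tf*R = 6*0.72*1.3*16e6 = 89856000.0 (um^2)
Step 3: sigma (GPa) = 25344640 / 89856000.0 = 2.82058e-01 GPa
Step 4: Convert to MPa (x1000): sigma = 282.1 MPa


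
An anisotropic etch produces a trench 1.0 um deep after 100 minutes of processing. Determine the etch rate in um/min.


Step 1: Etch rate = depth / time
Step 2: rate = 1.0 / 100
rate = 0.01 um/min


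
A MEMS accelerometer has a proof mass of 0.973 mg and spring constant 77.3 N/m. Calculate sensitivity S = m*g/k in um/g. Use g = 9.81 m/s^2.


Step 1: Convert mass: m = 0.973 mg = 9.73e-07 kg
Step 2: S = m * g / k = 9.73e-07 * 9.81 / 77.3
Step 3: S = 1.23e-07 m/g
Step 4: Convert to um/g: S = 0.123 um/g


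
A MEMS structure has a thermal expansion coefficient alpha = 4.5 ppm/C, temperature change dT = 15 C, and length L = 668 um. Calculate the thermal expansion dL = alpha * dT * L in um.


Step 1: Convert CTE: alpha = 4.5 ppm/C = 4.5e-6 /C
Step 2: dL = 4.5e-6 * 15 * 668
dL = 0.0451 um


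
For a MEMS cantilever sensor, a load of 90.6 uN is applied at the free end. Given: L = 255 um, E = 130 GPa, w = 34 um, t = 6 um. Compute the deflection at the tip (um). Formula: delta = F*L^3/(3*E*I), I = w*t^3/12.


Step 1: Calculate the second moment of area.
I = w * t^3 / 12 = 34 * 6^3 / 12 = 612.0 um^4
Step 2: Convert E to consistent units (1 GPa = 1000 uN/um^2).
E = 130 GPa = 130000 uN/um^2
Step 3: Calculate tip deflection.
delta = F * L^3 / (3 * E * I)
delta = 90.6 * 255^3 / (3 * 130000 * 612.0)
delta = 6.2941 um


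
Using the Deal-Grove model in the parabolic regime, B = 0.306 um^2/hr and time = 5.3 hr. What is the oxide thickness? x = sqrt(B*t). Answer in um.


Step 1: Compute B*t = 0.306 * 5.3 = 1.6218
Step 2: x = sqrt(1.6218)
x = 1.273 um


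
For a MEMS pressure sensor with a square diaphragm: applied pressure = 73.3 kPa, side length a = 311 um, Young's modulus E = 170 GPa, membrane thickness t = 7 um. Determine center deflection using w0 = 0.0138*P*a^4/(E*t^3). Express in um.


Step 1: Convert pressure to compatible units (E is in GPa, so P in GPa).
P = 73.3 kPa = 73.3e-6 GPa
Step 2: Compute numerator: 0.0138 * P * a^4.
a^4 = 311^4 = 9354951841
numerator = 0.0138 * 73.3e-6 * 9354951841 = 9.46291e+03
Step 3: Compute denominator: E * t^3 = 170 * 7^3 = 58310
Step 4: w0 = numerator / denominator = 9.46291e+03 / 58310 = 0.1623 um


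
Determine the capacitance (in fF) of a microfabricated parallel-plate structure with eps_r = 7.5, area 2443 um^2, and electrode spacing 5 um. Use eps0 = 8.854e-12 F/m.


Step 1: Convert area to m^2: A = 2443e-12 m^2
Step 2: Convert gap to m: d = 5e-6 m
Step 3: C = eps0 * eps_r * A / d
C = 8.854e-12 * 7.5 * 2443e-12 / 5e-6
Step 4: Convert to fF (multiply by 1e15).
C = 32.45 fF


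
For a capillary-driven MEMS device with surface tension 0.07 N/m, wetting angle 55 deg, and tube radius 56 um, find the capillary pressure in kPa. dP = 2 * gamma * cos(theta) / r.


Step 1: cos(55 deg) = 0.5736
Step 2: Convert r to m: r = 56e-6 m
Step 3: dP = 2 * 0.07 * 0.5736 / 56e-6 = 1434.0 Pa
Step 4: Convert Pa to kPa (divide by 1000).
dP = 1.43 kPa


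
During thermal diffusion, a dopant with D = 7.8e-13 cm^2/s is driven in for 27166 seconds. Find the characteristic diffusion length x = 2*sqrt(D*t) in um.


Step 1: Compute D*t = 7.8e-13 * 27166 = 2.118948e-08 cm^2
Step 2: sqrt(D*t) = 1.45566e-04 cm
Step 3: x = 2 * 1.45566e-04 cm = 2.91132e-04 cm
Step 4: Convert to um (1 cm = 1e4 um): x = 2.911 um


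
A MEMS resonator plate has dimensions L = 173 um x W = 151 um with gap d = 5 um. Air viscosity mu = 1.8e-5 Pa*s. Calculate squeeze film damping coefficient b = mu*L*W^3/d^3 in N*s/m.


Step 1: Convert to SI.
L = 173e-6 m, W = 151e-6 m, d = 5e-6 m
Step 2: W^3 = (151e-6)^3 = 3.44e-12 m^3
Step 3: d^3 = (5e-6)^3 = 1.25e-16 m^3
Step 4: b = 1.8e-5 * 173e-6 * 3.44e-12 / 1.25e-16
b = 8.58e-05 N*s/m


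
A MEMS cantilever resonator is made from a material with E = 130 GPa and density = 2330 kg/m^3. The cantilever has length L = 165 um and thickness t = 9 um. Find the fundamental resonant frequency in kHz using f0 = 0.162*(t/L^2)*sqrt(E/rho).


Step 1: Convert units to SI.
t_SI = 9e-6 m, L_SI = 165e-6 m
Step 2: Calculate sqrt(E/rho).
sqrt(130e9 / 2330) = 7469.54 m/s
Step 3: Compute f0.
f0 = 0.162 * 9e-6 / (165e-6)^2 * 7469.54 = 400021.6 Hz = 400.02 kHz


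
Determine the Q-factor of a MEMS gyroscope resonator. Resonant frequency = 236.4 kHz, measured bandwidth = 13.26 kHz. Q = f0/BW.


Step 1: Q = f0 / bandwidth
Step 2: Q = 236.4 / 13.26
Q = 17.8


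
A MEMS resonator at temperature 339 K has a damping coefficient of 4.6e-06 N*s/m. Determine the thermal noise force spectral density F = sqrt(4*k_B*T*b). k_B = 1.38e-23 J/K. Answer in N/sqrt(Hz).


Step 1: Compute 4 * k_B * T * b
= 4 * 1.38e-23 * 339 * 4.6e-06
= 8.6079e-26 N^2/Hz
Step 2: F_noise = sqrt(8.6079e-26)
F_noise = 2.93e-13 N/sqrt(Hz)


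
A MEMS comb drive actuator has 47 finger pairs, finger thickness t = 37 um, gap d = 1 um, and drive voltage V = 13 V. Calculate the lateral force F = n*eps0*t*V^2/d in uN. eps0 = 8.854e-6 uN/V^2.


Step 1: Parameters: n=47, eps0=8.854e-6 uN/V^2, t=37 um, V=13 V, d=1 um
Step 2: V^2 = 169
Step 3: F = 47 * 8.854e-6 * 37 * 169 / 1
F = 2.602 uN


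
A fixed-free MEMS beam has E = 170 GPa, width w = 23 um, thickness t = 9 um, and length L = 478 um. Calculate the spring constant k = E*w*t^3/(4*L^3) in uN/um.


Step 1: Convert E to consistent units (1 GPa = 1000 uN/um^2).
E = 170 GPa = 170000 uN/um^2
Step 2: Compute t^3 = 9^3 = 729
Step 3: Compute L^3 = 478^3 = 109215352
Step 4: k = 170000 * 23 * 729 / (4 * 109215352)
k = 6.5247 uN/um


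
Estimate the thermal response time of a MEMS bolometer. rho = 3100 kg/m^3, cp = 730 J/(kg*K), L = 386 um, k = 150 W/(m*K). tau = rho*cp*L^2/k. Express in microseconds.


Step 1: Convert L to m: L = 386e-6 m
Step 2: L^2 = (386e-6)^2 = 1.48996e-07 m^2
Step 3: tau = 3100 * 730 * 1.48996e-07 / 150 = 2.24785299e-03 s
Step 4: Convert to microseconds (multiply by 1e6).
tau = 2247.853 us


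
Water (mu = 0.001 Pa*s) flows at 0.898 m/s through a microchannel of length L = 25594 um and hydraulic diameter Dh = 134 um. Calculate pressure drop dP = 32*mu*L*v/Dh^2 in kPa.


Step 1: Convert to SI: L = 25594e-6 m, Dh = 134e-6 m
Step 2: dP = 32 * 0.001 * 25594e-6 * 0.898 / (134e-6)^2
Step 3: dP = 40959.52 Pa
Step 4: Convert to kPa: dP = 40.96 kPa


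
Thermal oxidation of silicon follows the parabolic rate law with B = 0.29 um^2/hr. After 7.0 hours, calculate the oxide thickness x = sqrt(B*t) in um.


Step 1: Compute B*t = 0.29 * 7.0 = 2.03
Step 2: x = sqrt(2.03)
x = 1.425 um


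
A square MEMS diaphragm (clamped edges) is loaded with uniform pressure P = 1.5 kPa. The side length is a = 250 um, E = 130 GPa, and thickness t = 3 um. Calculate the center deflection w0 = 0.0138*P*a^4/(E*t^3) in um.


Step 1: Convert pressure to compatible units (E is in GPa, so P in GPa).
P = 1.5 kPa = 1.5e-6 GPa
Step 2: Compute numerator: 0.0138 * P * a^4.
a^4 = 250^4 = 3906250000
numerator = 0.0138 * 1.5e-6 * 3906250000 = 8.086e+01
Step 3: Compute denominator: E * t^3 = 130 * 3^3 = 3510
Step 4: w0 = numerator / denominator = 8.086e+01 / 3510 = 0.023 um


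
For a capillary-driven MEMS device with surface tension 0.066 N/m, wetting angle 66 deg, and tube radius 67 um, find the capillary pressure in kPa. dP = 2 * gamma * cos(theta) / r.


Step 1: cos(66 deg) = 0.4067
Step 2: Convert r to m: r = 67e-6 m
Step 3: dP = 2 * 0.066 * 0.4067 / 67e-6 = 801.3 Pa
Step 4: Convert Pa to kPa (divide by 1000).
dP = 0.8 kPa


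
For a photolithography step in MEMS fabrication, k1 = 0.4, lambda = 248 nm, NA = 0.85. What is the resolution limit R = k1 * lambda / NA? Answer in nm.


Step 1: Identify values: k1 = 0.4, lambda = 248 nm, NA = 0.85
Step 2: R = k1 * lambda / NA
R = 0.4 * 248 / 0.85
R = 116.7 nm


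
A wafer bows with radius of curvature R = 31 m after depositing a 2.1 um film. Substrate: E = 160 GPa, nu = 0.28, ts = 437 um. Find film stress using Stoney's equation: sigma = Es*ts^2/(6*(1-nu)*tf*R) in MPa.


Step 1: Compute numerator: Es * ts^2 = 160 * 437^2 = 30555040 (GPa*um^2)
Step 2: Compute denominator (R in um): 6*(1-nu)*tf*R = 6*0.72*2.1*31e6 = 281232000.0 (um^2)
Step 3: sigma (GPa) = 30555040 / 281232000.0 = 1.08647e-01 GPa
Step 4: Convert to MPa (x1000): sigma = 108.6 MPa


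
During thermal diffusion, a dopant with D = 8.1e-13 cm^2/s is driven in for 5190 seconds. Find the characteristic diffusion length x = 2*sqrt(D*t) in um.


Step 1: Compute D*t = 8.1e-13 * 5190 = 4.2039e-09 cm^2
Step 2: sqrt(D*t) = 6.48375e-05 cm
Step 3: x = 2 * 6.48375e-05 cm = 1.29675e-04 cm
Step 4: Convert to um (1 cm = 1e4 um): x = 1.297 um


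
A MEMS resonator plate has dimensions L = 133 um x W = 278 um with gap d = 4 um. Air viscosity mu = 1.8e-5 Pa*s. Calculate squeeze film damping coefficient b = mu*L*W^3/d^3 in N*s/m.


Step 1: Convert to SI.
L = 133e-6 m, W = 278e-6 m, d = 4e-6 m
Step 2: W^3 = (278e-6)^3 = 2.15e-11 m^3
Step 3: d^3 = (4e-6)^3 = 6.40e-17 m^3
Step 4: b = 1.8e-5 * 133e-6 * 2.15e-11 / 6.40e-17
b = 8.04e-04 N*s/m


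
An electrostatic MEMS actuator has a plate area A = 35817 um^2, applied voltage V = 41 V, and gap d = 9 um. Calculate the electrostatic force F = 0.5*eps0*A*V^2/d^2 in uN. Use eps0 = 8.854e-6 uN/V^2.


Step 1: Identify parameters.
eps0 = 8.854e-6 uN/V^2, A = 35817 um^2, V = 41 V, d = 9 um
Step 2: Compute V^2 = 41^2 = 1681
Step 3: Compute d^2 = 9^2 = 81
Step 4: F = 0.5 * 8.854e-6 * 35817 * 1681 / 81
F = 3.291 uN


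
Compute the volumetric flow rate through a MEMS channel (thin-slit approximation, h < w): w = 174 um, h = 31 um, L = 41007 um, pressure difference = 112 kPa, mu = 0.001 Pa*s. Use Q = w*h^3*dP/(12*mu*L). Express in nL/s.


Step 1: Convert all dimensions to SI (meters).
w = 174e-6 m, h = 31e-6 m, L = 41007e-6 m, dP = 112e3 Pa
Step 2: Q = w * h^3 * dP / (12 * mu * L)
Q = 174e-6 * (31e-6)^3 * 112e3 / (12 * 0.001 * 41007e-6) = 1.17981281e-09 m^3/s
Step 3: Convert Q from m^3/s to nL/s (1 m^3 = 1e12 nL, so multiply by 1e12).
Q = 1179.813 nL/s


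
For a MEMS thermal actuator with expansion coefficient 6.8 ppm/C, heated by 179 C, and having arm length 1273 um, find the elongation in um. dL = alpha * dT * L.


Step 1: Convert CTE: alpha = 6.8 ppm/C = 6.8e-6 /C
Step 2: dL = 6.8e-6 * 179 * 1273
dL = 1.5495 um


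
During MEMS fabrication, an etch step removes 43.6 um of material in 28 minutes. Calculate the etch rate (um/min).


Step 1: Etch rate = depth / time
Step 2: rate = 43.6 / 28
rate = 1.557 um/min


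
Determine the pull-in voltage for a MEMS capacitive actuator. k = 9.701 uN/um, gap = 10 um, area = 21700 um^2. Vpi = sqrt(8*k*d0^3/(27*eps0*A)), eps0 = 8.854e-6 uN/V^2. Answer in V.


Step 1: Compute numerator: 8 * k * d0^3 = 8 * 9.701 * 10^3 = 77608.0
Step 2: Compute denominator: 27 * eps0 * A = 27 * 8.854e-6 * 21700 = 5.187559
Step 3: Vpi = sqrt(77608.0 / 5.187559)
Vpi = 122.31 V


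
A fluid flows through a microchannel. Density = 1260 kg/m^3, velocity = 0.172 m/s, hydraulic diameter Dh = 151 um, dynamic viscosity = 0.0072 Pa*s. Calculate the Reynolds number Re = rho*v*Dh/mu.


Step 1: Convert Dh to meters: Dh = 151e-6 m
Step 2: Re = rho * v * Dh / mu
Re = 1260 * 0.172 * 151e-6 / 0.0072
Re = 4.545


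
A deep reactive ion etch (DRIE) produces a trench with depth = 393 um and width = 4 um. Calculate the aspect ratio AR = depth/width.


Step 1: AR = depth / width
Step 2: AR = 393 / 4
AR = 98.3


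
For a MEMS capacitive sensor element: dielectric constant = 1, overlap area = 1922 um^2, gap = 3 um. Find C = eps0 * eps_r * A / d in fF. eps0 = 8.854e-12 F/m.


Step 1: Convert area to m^2: A = 1922e-12 m^2
Step 2: Convert gap to m: d = 3e-6 m
Step 3: C = eps0 * eps_r * A / d
C = 8.854e-12 * 1 * 1922e-12 / 3e-6
Step 4: Convert to fF (multiply by 1e15).
C = 5.67 fF


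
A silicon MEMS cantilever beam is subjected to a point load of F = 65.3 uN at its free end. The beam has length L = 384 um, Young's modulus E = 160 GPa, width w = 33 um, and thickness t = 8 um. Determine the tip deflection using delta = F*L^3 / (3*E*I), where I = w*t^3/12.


Step 1: Calculate the second moment of area.
I = w * t^3 / 12 = 33 * 8^3 / 12 = 1408.0 um^4
Step 2: Convert E to consistent units (1 GPa = 1000 uN/um^2).
E = 160 GPa = 160000 uN/um^2
Step 3: Calculate tip deflection.
delta = F * L^3 / (3 * E * I)
delta = 65.3 * 384^3 / (3 * 160000 * 1408.0)
delta = 5.471 um


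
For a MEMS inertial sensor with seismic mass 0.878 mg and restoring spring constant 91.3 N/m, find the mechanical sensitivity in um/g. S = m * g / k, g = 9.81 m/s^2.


Step 1: Convert mass: m = 0.878 mg = 8.78e-07 kg
Step 2: S = m * g / k = 8.78e-07 * 9.81 / 91.3
Step 3: S = 9.43e-08 m/g
Step 4: Convert to um/g: S = 0.094 um/g


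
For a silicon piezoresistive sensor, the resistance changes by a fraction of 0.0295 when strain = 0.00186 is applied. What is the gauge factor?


Step 1: Identify values.
dR/R = 0.0295, strain = 0.00186
Step 2: GF = (dR/R) / strain = 0.0295 / 0.00186
GF = 15.9


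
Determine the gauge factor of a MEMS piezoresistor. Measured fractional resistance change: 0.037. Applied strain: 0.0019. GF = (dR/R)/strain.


Step 1: Identify values.
dR/R = 0.037, strain = 0.0019
Step 2: GF = (dR/R) / strain = 0.037 / 0.0019
GF = 19.5


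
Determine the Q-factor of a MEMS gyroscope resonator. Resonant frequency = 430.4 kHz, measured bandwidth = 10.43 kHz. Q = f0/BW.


Step 1: Q = f0 / bandwidth
Step 2: Q = 430.4 / 10.43
Q = 41.3


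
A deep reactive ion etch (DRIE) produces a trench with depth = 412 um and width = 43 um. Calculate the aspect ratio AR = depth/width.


Step 1: AR = depth / width
Step 2: AR = 412 / 43
AR = 9.6


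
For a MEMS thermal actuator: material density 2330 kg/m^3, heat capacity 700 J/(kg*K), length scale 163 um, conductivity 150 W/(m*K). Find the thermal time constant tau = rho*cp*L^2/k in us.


Step 1: Convert L to m: L = 163e-6 m
Step 2: L^2 = (163e-6)^2 = 2.6569e-08 m^2
Step 3: tau = 2330 * 700 * 2.6569e-08 / 150 = 2.8889359e-04 s
Step 4: Convert to microseconds (multiply by 1e6).
tau = 288.894 us


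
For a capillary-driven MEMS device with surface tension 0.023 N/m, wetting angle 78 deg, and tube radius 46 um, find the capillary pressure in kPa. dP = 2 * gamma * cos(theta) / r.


Step 1: cos(78 deg) = 0.2079
Step 2: Convert r to m: r = 46e-6 m
Step 3: dP = 2 * 0.023 * 0.2079 / 46e-6 = 207.9 Pa
Step 4: Convert Pa to kPa (divide by 1000).
dP = 0.21 kPa


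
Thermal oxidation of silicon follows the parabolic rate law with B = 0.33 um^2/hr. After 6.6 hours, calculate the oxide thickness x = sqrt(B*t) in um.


Step 1: Compute B*t = 0.33 * 6.6 = 2.178
Step 2: x = sqrt(2.178)
x = 1.476 um


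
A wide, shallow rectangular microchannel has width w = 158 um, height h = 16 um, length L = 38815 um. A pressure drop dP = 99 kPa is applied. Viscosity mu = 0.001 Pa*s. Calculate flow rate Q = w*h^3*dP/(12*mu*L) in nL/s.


Step 1: Convert all dimensions to SI (meters).
w = 158e-6 m, h = 16e-6 m, L = 38815e-6 m, dP = 99e3 Pa
Step 2: Q = w * h^3 * dP / (12 * mu * L)
Q = 158e-6 * (16e-6)^3 * 99e3 / (12 * 0.001 * 38815e-6) = 1.3755342e-10 m^3/s
Step 3: Convert Q from m^3/s to nL/s (1 m^3 = 1e12 nL, so multiply by 1e12).
Q = 137.553 nL/s


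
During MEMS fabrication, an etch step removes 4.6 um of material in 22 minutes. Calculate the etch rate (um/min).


Step 1: Etch rate = depth / time
Step 2: rate = 4.6 / 22
rate = 0.209 um/min


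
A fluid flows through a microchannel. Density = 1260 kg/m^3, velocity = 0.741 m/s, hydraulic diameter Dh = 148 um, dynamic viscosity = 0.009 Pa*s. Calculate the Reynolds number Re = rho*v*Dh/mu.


Step 1: Convert Dh to meters: Dh = 148e-6 m
Step 2: Re = rho * v * Dh / mu
Re = 1260 * 0.741 * 148e-6 / 0.009
Re = 15.354


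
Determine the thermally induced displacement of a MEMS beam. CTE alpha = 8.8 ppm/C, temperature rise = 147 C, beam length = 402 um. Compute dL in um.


Step 1: Convert CTE: alpha = 8.8 ppm/C = 8.8e-6 /C
Step 2: dL = 8.8e-6 * 147 * 402
dL = 0.52 um


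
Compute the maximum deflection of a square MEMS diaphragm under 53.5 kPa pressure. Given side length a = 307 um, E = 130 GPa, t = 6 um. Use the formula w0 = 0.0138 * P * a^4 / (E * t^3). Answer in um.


Step 1: Convert pressure to compatible units (E is in GPa, so P in GPa).
P = 53.5 kPa = 53.5e-6 GPa
Step 2: Compute numerator: 0.0138 * P * a^4.
a^4 = 307^4 = 8882874001
numerator = 0.0138 * 53.5e-6 * 8882874001 = 6.55823e+03
Step 3: Compute denominator: E * t^3 = 130 * 6^3 = 28080
Step 4: w0 = numerator / denominator = 6.55823e+03 / 28080 = 0.2336 um
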